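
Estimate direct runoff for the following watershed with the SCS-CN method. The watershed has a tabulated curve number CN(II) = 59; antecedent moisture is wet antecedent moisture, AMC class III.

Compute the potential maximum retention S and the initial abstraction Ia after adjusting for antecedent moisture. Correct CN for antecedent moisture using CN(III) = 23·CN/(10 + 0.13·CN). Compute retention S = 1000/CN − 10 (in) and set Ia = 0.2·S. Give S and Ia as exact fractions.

S = 4100/1357 in ≈ 3.021 in; Ia = 820/1357 in ≈ 0.604 in

Adjust CN=59 to AMC III: 23·59/(10 + 0.13·59) → 1357 ÷ (1767/100) = 135700/1767 ≈ 76.797
S = 1000/(135700/1767) − 10 = 4100/1357 in ≈ 3.021 in
Ia = 0.2·(4100/1357) = 820/1357 in ≈ 0.604 in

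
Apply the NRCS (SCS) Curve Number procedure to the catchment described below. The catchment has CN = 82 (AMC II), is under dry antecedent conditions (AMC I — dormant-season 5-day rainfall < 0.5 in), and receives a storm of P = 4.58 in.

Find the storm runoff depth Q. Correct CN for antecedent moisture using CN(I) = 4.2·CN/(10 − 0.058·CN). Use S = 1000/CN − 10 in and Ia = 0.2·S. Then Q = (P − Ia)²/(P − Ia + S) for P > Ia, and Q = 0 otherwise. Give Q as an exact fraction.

Q = 2572822729/1804125050 in ≈ 1.426 in

Dry (AMC I): CN(I) = 4.2·82/(10 − 0.058·82) = (1722/5)/(1311/250) = 28700/437 ≈ 65.675
S = 1000/(28700/437) − 10 = 1500/287 in ≈ 5.226 in
Ia = 0.2·(1500/287) = 300/287 in ≈ 1.045 in
Since P=4.580 > Ia=1.045: effective rainfall P−Ia = 50723/14350 in
Q = (50723/14350)²/((50723/14350) + 1500/287) = (2572822729/205922500)/(125723/14350) = 2572822729/1804125050 in ≈ 1.426 in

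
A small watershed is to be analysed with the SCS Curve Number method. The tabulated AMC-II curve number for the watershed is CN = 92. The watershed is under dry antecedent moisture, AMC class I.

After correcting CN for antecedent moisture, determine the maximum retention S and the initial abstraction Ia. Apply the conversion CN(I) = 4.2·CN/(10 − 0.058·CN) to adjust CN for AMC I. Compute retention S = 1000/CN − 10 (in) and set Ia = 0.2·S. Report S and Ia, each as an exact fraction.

Adjust CN=92 to AMC I: 4.2·92/(10 − 0.058·92) → (1932/5) ÷ (583/125) = 48300/583 ≈ 82.847
S = 1000/(48300/583) − 10 = 1000/483 in ≈ 2.070 in
Initial abstraction Ia = S/5 = (1000/483)/5 = 200/483 ≈ 0.414 in

S = 1000/483 in ≈ 2.070 in; Ia = 200/483 in ≈ 0.414 in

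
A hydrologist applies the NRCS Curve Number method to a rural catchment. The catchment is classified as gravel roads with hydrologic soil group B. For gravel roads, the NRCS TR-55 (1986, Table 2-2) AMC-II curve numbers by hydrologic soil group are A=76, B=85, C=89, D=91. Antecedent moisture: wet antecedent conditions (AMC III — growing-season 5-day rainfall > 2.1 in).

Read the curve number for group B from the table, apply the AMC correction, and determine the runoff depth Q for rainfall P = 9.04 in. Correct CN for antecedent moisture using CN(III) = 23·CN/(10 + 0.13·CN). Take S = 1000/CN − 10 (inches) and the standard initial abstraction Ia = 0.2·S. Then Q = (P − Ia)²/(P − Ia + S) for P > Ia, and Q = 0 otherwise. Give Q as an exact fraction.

Q = 3772850978/461213825 in ≈ 8.180 in

NRCS table: gravel roads, soil group B → CN(II) = 85
CN(III) from CN(II)=85: (23·85)/(10 + 0.13·85) = 39100/421 ≈ 92.874
Retention S: 1000/CN − 10 with CN=92.874 → S = 300/391 ≈ 0.767 in
Ia = 0.2S: 0.2·0.767 = 0.153 in (exactly 60/391)
P − Ia = 9.040 − 0.153 = 86866/9775 ≈ 8.887 in (> 0, runoff occurs)
Q: (86866/9775)² ÷ (94366/9775) = 3772850978/461213825 in (≈ 8.180 in)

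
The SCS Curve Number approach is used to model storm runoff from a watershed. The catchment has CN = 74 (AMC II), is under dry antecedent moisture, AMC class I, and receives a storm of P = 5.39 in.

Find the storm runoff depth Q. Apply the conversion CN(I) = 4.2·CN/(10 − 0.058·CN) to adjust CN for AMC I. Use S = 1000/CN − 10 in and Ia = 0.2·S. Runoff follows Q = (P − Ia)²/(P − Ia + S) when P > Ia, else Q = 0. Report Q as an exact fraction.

Q = 83407172809/72944993100 in ≈ 1.143 in

Dry (AMC I): CN(I) = 4.2·74/(10 − 0.058·74) = (1554/5)/(1427/250) = 77700/1427 ≈ 54.450
Max retention: S = 1000/(77700/1427) − 10 = 6500/777 in (≈ 8.366 in)
Ia = 0.2S: 0.2·8.366 = 1.673 in (exactly 1300/777)
P − Ia = 5.390 − 1.673 = 288803/77700 ≈ 3.717 in (> 0, runoff occurs)
Q: (288803/77700)² ÷ (938803/77700) = 83407172809/72944993100 in (≈ 1.143 in)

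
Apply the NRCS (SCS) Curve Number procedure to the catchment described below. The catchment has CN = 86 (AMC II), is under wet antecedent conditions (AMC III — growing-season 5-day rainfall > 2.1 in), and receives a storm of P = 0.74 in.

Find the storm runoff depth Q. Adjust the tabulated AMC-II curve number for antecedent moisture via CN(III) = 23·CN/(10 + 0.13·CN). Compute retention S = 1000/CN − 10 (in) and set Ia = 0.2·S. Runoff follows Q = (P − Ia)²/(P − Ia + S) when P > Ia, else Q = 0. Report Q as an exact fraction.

Q = 875745649/3194123850 in ≈ 0.274 in

Wet (AMC III): CN(III) = 23·86/(10 + 0.13·86) = 1978/(1059/50) = 98900/1059 ≈ 93.390
Max retention: S = 1000/(98900/1059) − 10 = 700/989 in (≈ 0.708 in)
Ia = 0.2·(700/989) = 140/989 in ≈ 0.142 in
Excess rainfall: 0.740 − 0.142 = 0.598 in; P > Ia so Q > 0
Q = (29593/49450)²/((29593/49450) + 700/989) = (875745649/2445302500)/(64593/49450) = 875745649/3194123850 in ≈ 0.274 in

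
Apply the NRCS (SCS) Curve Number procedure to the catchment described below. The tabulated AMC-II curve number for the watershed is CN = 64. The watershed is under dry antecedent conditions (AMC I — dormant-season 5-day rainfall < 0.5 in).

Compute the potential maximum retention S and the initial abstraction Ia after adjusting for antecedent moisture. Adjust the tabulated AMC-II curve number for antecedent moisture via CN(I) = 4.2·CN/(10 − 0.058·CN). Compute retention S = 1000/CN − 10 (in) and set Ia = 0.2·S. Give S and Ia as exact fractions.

CN(I) from CN(II)=64: (4.2·64)/(10 − 0.058·64) = 5600/131 ≈ 42.748
Max retention: S = 1000/(5600/131) − 10 = 375/28 in (≈ 13.393 in)
Ia = 0.2·(375/28) = 75/28 in ≈ 2.679 in

S = 375/28 in ≈ 13.393 in; Ia = 75/28 in ≈ 2.679 in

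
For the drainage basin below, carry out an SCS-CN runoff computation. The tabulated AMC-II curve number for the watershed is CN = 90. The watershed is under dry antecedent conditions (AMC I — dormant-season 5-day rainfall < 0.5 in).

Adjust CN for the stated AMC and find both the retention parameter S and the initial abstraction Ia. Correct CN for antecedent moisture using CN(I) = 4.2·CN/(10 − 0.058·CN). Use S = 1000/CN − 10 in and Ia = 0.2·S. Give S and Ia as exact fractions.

S = 500/189 in ≈ 2.646 in; Ia = 100/189 in ≈ 0.529 in

CN(I) from CN(II)=90: (4.2·90)/(10 − 0.058·90) = 18900/239 ≈ 79.079
Retention S: 1000/CN − 10 with CN=79.079 → S = 500/189 ≈ 2.646 in
Initial abstraction Ia = S/5 = (500/189)/5 = 100/189 ≈ 0.529 in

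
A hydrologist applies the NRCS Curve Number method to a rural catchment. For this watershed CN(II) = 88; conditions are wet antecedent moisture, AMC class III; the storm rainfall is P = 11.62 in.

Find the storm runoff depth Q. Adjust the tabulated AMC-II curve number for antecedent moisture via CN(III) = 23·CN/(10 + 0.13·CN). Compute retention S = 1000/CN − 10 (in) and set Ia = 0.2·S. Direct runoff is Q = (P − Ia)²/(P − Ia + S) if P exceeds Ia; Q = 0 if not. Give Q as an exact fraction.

CN(III) from CN(II)=88: (23·88)/(10 + 0.13·88) = 6325/67 ≈ 94.403
S = 1000/(6325/67) − 10 = 150/253 in ≈ 0.593 in
Ia = 0.2S: 0.2·0.593 = 0.119 in (exactly 30/253)
Excess rainfall: 11.620 − 0.119 = 11.501 in; P > Ia so Q > 0
Q = (145493/12650)²/((145493/12650) + 150/253) = (21168213049/160022500)/(152993/12650) = 21168213049/1935361450 in ≈ 10.938 in

Q = 21168213049/1935361450 in ≈ 10.938 in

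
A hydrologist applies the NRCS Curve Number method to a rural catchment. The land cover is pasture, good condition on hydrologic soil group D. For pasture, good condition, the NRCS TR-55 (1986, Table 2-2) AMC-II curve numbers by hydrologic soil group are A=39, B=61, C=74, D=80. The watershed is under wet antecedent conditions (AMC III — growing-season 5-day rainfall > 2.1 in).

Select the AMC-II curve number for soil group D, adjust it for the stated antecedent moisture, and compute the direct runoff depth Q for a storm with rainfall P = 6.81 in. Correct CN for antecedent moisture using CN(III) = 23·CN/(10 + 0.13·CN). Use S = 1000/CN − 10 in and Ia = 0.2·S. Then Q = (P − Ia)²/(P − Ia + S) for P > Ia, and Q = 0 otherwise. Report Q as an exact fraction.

Q = 229916569/40624900 in ≈ 5.659 in

NRCS table: pasture, good condition, soil group D → CN(II) = 80
Wet (AMC III): CN(III) = 23·80/(10 + 0.13·80) = 1840/(102/5) = 4600/51 ≈ 90.196
Max retention: S = 1000/(4600/51) − 10 = 25/23 in (≈ 1.087 in)
Initial abstraction Ia = S/5 = (25/23)/5 = 5/23 ≈ 0.217 in
Since P=6.810 > Ia=0.217: effective rainfall P−Ia = 15163/2300 in
Q = (15163/2300)²/((15163/2300) + 25/23) = (229916569/5290000)/(17663/2300) = 229916569/40624900 in ≈ 5.659 in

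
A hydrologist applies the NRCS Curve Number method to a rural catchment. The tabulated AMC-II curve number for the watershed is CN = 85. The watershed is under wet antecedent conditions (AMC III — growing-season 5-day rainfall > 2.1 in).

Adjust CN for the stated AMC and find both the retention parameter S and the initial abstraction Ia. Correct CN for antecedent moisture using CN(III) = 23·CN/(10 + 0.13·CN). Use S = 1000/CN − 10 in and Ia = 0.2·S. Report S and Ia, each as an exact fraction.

CN(III) from CN(II)=85: (23·85)/(10 + 0.13·85) = 39100/421 ≈ 92.874
S = 1000/(39100/421) − 10 = 300/391 in ≈ 0.767 in
Ia = 0.2S: 0.2·0.767 = 0.153 in (exactly 60/391)

S = 300/391 in ≈ 0.767 in; Ia = 60/391 in ≈ 0.153 in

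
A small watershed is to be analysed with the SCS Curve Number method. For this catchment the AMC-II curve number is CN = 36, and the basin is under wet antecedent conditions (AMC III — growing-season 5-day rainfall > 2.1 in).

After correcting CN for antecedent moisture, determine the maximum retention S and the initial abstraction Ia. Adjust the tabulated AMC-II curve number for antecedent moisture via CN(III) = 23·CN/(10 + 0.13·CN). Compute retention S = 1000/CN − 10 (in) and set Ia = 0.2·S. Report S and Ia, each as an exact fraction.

S = 1600/207 in ≈ 7.729 in; Ia = 320/207 in ≈ 1.546 in

Wet (AMC III): CN(III) = 23·36/(10 + 0.13·36) = 828/(367/25) = 20700/367 ≈ 56.403
Retention S: 1000/CN − 10 with CN=56.403 → S = 1600/207 ≈ 7.729 in
Initial abstraction Ia = S/5 = (1600/207)/5 = 320/207 ≈ 1.546 in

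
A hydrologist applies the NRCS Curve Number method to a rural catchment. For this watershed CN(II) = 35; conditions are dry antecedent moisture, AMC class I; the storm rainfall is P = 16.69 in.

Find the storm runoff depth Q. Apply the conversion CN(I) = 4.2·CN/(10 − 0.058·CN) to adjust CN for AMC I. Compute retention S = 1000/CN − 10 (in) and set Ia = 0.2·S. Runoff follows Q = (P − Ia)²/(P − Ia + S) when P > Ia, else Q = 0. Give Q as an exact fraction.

Q = 13304007649/11250542100 in ≈ 1.183 in

Adjust CN=35 to AMC I: 4.2·35/(10 − 0.058·35) → 147 ÷ (797/100) = 14700/797 ≈ 18.444
Retention S: 1000/CN − 10 with CN=18.444 → S = 6500/147 ≈ 44.218 in
Ia = 0.2S: 0.2·44.218 = 8.844 in (exactly 1300/147)
Excess rainfall: 16.690 − 8.844 = 7.846 in; P > Ia so Q > 0
Q = (115343/14700)²/((115343/14700) + 6500/147) = (13304007649/216090000)/(765343/14700) = 13304007649/11250542100 in ≈ 1.183 in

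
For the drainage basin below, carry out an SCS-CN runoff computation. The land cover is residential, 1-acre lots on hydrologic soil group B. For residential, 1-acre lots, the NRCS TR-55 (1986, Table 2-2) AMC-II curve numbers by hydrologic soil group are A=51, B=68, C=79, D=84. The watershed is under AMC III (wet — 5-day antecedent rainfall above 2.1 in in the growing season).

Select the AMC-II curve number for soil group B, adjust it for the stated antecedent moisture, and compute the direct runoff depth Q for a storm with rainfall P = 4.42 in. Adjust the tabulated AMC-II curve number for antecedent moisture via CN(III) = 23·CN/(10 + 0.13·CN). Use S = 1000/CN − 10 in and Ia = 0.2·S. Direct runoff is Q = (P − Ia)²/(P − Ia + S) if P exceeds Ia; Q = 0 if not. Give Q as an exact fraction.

NRCS table: residential, 1-acre lots, soil group B → CN(II) = 68
Wet (AMC III): CN(III) = 23·68/(10 + 0.13·68) = 1564/(471/25) = 39100/471 ≈ 83.015
Max retention: S = 1000/(39100/471) − 10 = 800/391 in (≈ 2.046 in)
Ia = 0.2·(800/391) = 160/391 in ≈ 0.409 in
P − Ia = 4.420 − 0.409 = 78411/19550 ≈ 4.011 in (> 0, runoff occurs)
Q: (78411/19550)² ÷ (118411/19550) = 6148284921/2314935050 in (≈ 2.656 in)

Q = 6148284921/2314935050 in ≈ 2.656 in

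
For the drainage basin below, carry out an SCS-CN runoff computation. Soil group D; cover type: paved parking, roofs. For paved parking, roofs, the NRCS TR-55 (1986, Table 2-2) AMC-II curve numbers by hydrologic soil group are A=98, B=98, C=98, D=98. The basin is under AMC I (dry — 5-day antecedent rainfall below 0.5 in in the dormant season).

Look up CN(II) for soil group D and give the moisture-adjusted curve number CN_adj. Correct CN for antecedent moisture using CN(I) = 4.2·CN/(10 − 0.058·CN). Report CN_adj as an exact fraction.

NRCS table: paved parking, roofs, soil group D → CN(II) = 98
CN(I) from CN(II)=98: (4.2·98)/(10 − 0.058·98) = 102900/1079 ≈ 95.366

CN_adj = 102900/1079 ≈ 95.366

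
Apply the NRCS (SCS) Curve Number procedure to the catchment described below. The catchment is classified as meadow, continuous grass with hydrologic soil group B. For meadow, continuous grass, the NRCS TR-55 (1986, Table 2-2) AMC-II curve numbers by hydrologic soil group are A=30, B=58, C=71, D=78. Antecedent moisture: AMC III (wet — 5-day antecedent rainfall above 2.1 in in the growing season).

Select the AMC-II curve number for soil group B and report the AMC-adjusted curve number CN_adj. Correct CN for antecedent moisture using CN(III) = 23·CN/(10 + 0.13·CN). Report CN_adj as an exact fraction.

NRCS table: meadow, continuous grass, soil group B → CN(II) = 58
CN(III) from CN(II)=58: (23·58)/(10 + 0.13·58) = 66700/877 ≈ 76.055

CN_adj = 66700/877 ≈ 76.055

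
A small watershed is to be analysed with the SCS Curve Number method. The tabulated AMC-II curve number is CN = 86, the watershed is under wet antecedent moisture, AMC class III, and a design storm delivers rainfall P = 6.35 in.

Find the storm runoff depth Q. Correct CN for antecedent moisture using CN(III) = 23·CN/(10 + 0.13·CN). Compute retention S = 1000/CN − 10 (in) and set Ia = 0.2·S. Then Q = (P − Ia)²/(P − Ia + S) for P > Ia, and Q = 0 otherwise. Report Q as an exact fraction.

Q = 15080576809/2705963340 in ≈ 5.573 in

CN(III) from CN(II)=86: (23·86)/(10 + 0.13·86) = 98900/1059 ≈ 93.390
Max retention: S = 1000/(98900/1059) − 10 = 700/989 in (≈ 0.708 in)
Initial abstraction Ia = S/5 = (700/989)/5 = 140/989 ≈ 0.142 in
Excess rainfall: 6.350 − 0.142 = 6.208 in; P > Ia so Q > 0
Runoff Q = (P−Ia)²/(P−Ia+S) = (6.208)²/(6.208+0.708) = 15080576809/2705963340 ≈ 5.573 in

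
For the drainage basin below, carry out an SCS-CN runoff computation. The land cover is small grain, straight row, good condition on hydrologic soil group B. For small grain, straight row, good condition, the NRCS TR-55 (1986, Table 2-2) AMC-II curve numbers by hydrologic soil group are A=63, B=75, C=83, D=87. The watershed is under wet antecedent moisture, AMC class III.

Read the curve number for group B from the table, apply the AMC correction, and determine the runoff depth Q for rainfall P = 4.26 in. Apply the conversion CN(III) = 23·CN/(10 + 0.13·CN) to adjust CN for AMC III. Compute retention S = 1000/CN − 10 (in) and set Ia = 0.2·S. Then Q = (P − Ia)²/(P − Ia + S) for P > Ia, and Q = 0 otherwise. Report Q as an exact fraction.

NRCS table: small grain, straight row, good condition, soil group B → CN(II) = 75
Adjust CN=75 to AMC III: 23·75/(10 + 0.13·75) → 1725 ÷ (79/4) = 6900/79 ≈ 87.342
S = 1000/(6900/79) − 10 = 100/69 in ≈ 1.449 in
Initial abstraction Ia = S/5 = (100/69)/5 = 20/69 ≈ 0.290 in
P − Ia = 4.260 − 0.290 = 13697/3450 ≈ 3.970 in (> 0, runoff occurs)
Runoff Q = (P−Ia)²/(P−Ia+S) = (3.970)²/(3.970+1.449) = 187607809/64504650 ≈ 2.908 in

Q = 187607809/64504650 in ≈ 2.908 in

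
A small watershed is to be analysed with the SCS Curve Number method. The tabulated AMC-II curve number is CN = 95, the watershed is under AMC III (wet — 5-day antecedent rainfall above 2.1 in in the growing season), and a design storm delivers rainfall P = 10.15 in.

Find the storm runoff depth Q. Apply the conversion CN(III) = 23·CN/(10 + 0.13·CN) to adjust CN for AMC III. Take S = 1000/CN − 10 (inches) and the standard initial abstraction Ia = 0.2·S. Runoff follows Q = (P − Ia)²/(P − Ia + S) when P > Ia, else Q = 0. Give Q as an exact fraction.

Q = 7798832721/789318140 in ≈ 9.880 in

Wet (AMC III): CN(III) = 23·95/(10 + 0.13·95) = 2185/(447/20) = 43700/447 ≈ 97.763
S = 1000/(43700/447) − 10 = 100/437 in ≈ 0.229 in
Ia = 0.2S: 0.2·0.229 = 0.046 in (exactly 20/437)
Since P=10.150 > Ia=0.046: effective rainfall P−Ia = 88311/8740 in
Q: (88311/8740)² ÷ (90311/8740) = 7798832721/789318140 in (≈ 9.880 in)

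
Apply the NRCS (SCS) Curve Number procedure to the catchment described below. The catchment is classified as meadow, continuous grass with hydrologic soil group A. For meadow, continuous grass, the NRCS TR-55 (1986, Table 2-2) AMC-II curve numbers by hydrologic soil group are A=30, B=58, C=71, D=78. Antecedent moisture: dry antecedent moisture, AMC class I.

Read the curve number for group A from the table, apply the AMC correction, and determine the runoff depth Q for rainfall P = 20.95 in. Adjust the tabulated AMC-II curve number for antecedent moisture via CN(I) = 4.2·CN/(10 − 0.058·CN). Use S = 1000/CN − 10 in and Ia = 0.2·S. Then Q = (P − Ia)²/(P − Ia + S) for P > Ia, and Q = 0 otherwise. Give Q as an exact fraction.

Q = 3136441/2118780 in ≈ 1.480 in

NRCS table: meadow, continuous grass, soil group A → CN(II) = 30
CN(I) from CN(II)=30: (4.2·30)/(10 − 0.058·30) = 900/59 ≈ 15.254
Max retention: S = 1000/(900/59) − 10 = 500/9 in (≈ 55.556 in)
Initial abstraction Ia = S/5 = (500/9)/5 = 100/9 ≈ 11.111 in
P − Ia = 20.950 − 11.111 = 1771/180 ≈ 9.839 in (> 0, runoff occurs)
Q = (1771/180)²/((1771/180) + 500/9) = (3136441/32400)/(11771/180) = 3136441/2118780 in ≈ 1.480 in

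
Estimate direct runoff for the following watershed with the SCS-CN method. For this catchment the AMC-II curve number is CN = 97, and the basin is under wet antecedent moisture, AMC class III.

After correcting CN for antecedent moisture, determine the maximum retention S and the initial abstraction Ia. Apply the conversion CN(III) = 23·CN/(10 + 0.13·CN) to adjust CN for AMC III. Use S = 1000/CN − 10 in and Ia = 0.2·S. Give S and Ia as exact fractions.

S = 300/2231 in ≈ 0.134 in; Ia = 60/2231 in ≈ 0.027 in

Wet (AMC III): CN(III) = 23·97/(10 + 0.13·97) = 2231/(2261/100) = 223100/2261 ≈ 98.673
S = 1000/(223100/2261) − 10 = 300/2231 in ≈ 0.134 in
Ia = 0.2·(300/2231) = 60/2231 in ≈ 0.027 in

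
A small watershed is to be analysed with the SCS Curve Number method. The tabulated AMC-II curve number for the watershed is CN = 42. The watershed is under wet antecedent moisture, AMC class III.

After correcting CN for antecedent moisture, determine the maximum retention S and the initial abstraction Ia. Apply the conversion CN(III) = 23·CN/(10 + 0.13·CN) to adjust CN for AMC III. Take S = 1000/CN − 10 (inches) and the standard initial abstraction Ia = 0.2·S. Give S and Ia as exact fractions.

S = 2900/483 in ≈ 6.004 in; Ia = 580/483 in ≈ 1.201 in

CN(III) from CN(II)=42: (23·42)/(10 + 0.13·42) = 48300/773 ≈ 62.484
Retention S: 1000/CN − 10 with CN=62.484 → S = 2900/483 ≈ 6.004 in
Ia = 0.2·(2900/483) = 580/483 in ≈ 1.201 in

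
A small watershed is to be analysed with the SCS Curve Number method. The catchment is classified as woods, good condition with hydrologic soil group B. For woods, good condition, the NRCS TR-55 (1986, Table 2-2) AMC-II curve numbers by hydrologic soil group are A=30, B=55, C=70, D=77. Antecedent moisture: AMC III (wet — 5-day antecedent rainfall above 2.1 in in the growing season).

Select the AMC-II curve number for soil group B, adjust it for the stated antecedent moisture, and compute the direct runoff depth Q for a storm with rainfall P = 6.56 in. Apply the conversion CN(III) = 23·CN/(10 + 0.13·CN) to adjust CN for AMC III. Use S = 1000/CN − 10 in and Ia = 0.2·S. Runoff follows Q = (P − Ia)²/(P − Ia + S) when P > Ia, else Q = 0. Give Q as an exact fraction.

Q = 342102016/94071725 in ≈ 3.637 in

NRCS table: woods, good condition, soil group B → CN(II) = 55
Adjust CN=55 to AMC III: 23·55/(10 + 0.13·55) → 1265 ÷ (343/20) = 25300/343 ≈ 73.761
Max retention: S = 1000/(25300/343) − 10 = 900/253 in (≈ 3.557 in)
Initial abstraction Ia = S/5 = (900/253)/5 = 180/253 ≈ 0.711 in
P − Ia = 6.560 − 0.711 = 36992/6325 ≈ 5.849 in (> 0, runoff occurs)
Runoff Q = (P−Ia)²/(P−Ia+S) = (5.849)²/(5.849+3.557) = 342102016/94071725 ≈ 3.637 in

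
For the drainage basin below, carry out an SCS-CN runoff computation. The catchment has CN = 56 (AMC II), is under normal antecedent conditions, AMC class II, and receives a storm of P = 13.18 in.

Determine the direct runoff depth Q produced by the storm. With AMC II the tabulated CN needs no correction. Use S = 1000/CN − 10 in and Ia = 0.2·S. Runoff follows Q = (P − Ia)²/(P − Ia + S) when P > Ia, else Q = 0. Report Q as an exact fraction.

Q = 16507969/2384550 in ≈ 6.923 in

Average conditions: CN = 56 (no AMC adjustment).
S = 1000/56 − 10 = 55/7 in ≈ 7.857 in
Ia = 0.2S: 0.2·7.857 = 1.571 in (exactly 11/7)
P − Ia = 13.180 − 1.571 = 4063/350 ≈ 11.609 in (> 0, runoff occurs)
Q = (4063/350)²/((4063/350) + 55/7) = (16507969/122500)/(6813/350) = 16507969/2384550 in ≈ 6.923 in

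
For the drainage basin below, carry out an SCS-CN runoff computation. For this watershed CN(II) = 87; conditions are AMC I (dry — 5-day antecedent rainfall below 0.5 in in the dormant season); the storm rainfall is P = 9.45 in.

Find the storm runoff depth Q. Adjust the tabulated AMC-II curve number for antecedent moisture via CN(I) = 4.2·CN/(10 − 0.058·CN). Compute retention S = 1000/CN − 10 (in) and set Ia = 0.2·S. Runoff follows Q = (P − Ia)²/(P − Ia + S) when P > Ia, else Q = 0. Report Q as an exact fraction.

CN(I) from CN(II)=87: (4.2·87)/(10 − 0.058·87) = 182700/2477 ≈ 73.759
Max retention: S = 1000/(182700/2477) − 10 = 6500/1827 in (≈ 3.558 in)
Initial abstraction Ia = S/5 = (6500/1827)/5 = 1300/1827 ≈ 0.712 in
P − Ia = 9.450 − 0.712 = 319303/36540 ≈ 8.738 in (> 0, runoff occurs)
Q: (319303/36540)² ÷ (449303/36540) = 101954405809/16417531620 in (≈ 6.210 in)

Q = 101954405809/16417531620 in ≈ 6.210 in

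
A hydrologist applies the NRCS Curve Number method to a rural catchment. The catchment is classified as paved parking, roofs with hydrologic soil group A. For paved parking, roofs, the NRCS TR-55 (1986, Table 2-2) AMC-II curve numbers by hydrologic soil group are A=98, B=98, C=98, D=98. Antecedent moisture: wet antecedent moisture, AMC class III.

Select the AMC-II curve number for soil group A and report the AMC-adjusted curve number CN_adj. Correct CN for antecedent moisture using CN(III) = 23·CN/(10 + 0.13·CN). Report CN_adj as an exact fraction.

NRCS table: paved parking, roofs, soil group A → CN(II) = 98
Wet (AMC III): CN(III) = 23·98/(10 + 0.13·98) = 2254/(1137/50) = 112700/1137 ≈ 99.120

CN_adj = 112700/1137 ≈ 99.120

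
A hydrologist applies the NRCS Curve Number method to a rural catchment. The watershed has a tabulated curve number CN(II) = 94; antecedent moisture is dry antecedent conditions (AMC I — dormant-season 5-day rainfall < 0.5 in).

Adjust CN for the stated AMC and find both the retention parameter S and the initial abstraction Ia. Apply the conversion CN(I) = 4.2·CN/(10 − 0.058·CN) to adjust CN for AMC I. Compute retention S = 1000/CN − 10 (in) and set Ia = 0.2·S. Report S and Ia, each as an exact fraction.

S = 500/329 in ≈ 1.520 in; Ia = 100/329 in ≈ 0.304 in

CN(I) from CN(II)=94: (4.2·94)/(10 − 0.058·94) = 32900/379 ≈ 86.807
Max retention: S = 1000/(32900/379) − 10 = 500/329 in (≈ 1.520 in)
Initial abstraction Ia = S/5 = (500/329)/5 = 100/329 ≈ 0.304 in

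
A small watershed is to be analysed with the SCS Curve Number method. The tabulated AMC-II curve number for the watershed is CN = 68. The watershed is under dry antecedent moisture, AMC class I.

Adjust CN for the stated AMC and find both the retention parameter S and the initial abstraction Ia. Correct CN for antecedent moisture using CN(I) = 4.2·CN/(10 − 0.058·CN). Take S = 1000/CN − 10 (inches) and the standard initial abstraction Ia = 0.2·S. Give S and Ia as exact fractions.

S = 4000/357 in ≈ 11.204 in; Ia = 800/357 in ≈ 2.241 in

CN(I) from CN(II)=68: (4.2·68)/(10 − 0.058·68) = 35700/757 ≈ 47.160
S = 1000/(35700/757) − 10 = 4000/357 in ≈ 11.204 in
Ia = 0.2S: 0.2·11.204 = 2.241 in (exactly 800/357)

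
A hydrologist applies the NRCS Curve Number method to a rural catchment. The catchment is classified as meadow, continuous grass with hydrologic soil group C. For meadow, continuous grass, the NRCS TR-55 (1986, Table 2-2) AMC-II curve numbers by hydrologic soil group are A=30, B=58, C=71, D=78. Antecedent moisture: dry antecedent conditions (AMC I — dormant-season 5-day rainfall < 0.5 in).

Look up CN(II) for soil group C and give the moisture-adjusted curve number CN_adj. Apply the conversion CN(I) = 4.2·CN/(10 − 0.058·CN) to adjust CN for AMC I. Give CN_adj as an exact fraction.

CN_adj = 149100/2941 ≈ 50.697

NRCS table: meadow, continuous grass, soil group C → CN(II) = 71
Adjust CN=71 to AMC I: 4.2·71/(10 − 0.058·71) → (1491/5) ÷ (2941/500) = 149100/2941 ≈ 50.697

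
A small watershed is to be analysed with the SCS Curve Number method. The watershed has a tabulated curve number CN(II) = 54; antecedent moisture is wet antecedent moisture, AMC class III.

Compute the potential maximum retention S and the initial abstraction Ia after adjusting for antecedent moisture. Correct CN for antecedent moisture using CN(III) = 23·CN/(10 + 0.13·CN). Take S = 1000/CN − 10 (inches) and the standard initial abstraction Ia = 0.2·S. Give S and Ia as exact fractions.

S = 100/27 in ≈ 3.704 in; Ia = 20/27 in ≈ 0.741 in

CN(III) from CN(II)=54: (23·54)/(10 + 0.13·54) = 2700/37 ≈ 72.973
Retention S: 1000/CN − 10 with CN=72.973 → S = 100/27 ≈ 3.704 in
Ia = 0.2S: 0.2·3.704 = 0.741 in (exactly 20/27)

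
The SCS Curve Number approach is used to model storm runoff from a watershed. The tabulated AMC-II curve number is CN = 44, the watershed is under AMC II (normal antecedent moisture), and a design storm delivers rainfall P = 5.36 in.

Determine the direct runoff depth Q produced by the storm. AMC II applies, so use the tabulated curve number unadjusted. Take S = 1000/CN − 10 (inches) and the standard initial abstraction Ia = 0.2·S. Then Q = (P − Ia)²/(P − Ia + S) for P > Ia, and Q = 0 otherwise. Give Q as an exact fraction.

Q = 299538/587675 in ≈ 0.510 in

Average conditions: CN = 44 (no AMC adjustment).
Max retention: S = 1000/44 − 10 = 140/11 in (≈ 12.727 in)
Ia = 0.2·(140/11) = 28/11 in ≈ 2.545 in
Since P=5.360 > Ia=2.545: effective rainfall P−Ia = 774/275 in
Runoff Q = (P−Ia)²/(P−Ia+S) = (2.815)²/(2.815+12.727) = 299538/587675 ≈ 0.510 in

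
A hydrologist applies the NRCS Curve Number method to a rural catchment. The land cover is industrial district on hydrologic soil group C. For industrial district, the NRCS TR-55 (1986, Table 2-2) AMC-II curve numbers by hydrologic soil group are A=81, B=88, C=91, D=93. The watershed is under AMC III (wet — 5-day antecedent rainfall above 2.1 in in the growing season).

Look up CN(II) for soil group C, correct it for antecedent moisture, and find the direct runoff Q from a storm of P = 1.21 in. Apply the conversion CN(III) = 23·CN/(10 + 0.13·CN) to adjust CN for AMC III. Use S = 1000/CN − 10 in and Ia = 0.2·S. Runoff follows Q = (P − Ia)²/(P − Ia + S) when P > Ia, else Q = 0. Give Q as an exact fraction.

Q = 55343974009/68075452900 in ≈ 0.813 in

NRCS table: industrial district, soil group C → CN(II) = 91
Adjust CN=91 to AMC III: 23·91/(10 + 0.13·91) → 2093 ÷ (2183/100) = 209300/2183 ≈ 95.877
S = 1000/(209300/2183) − 10 = 900/2093 in ≈ 0.430 in
Initial abstraction Ia = S/5 = (900/2093)/5 = 180/2093 ≈ 0.086 in
Since P=1.210 > Ia=0.086: effective rainfall P−Ia = 235253/209300 in
Runoff Q = (P−Ia)²/(P−Ia+S) = (1.124)²/(1.124+0.430) = 55343974009/68075452900 ≈ 0.813 in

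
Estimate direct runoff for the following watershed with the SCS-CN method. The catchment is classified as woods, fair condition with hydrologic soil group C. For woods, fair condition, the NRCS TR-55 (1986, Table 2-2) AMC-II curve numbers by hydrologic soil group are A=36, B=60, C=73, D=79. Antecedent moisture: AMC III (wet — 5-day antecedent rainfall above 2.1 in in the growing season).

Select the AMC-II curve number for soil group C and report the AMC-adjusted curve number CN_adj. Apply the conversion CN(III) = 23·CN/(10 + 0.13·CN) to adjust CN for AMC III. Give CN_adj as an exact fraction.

NRCS table: woods, fair condition, soil group C → CN(II) = 73
CN(III) from CN(II)=73: (23·73)/(10 + 0.13·73) = 167900/1949 ≈ 86.147

CN_adj = 167900/1949 ≈ 86.147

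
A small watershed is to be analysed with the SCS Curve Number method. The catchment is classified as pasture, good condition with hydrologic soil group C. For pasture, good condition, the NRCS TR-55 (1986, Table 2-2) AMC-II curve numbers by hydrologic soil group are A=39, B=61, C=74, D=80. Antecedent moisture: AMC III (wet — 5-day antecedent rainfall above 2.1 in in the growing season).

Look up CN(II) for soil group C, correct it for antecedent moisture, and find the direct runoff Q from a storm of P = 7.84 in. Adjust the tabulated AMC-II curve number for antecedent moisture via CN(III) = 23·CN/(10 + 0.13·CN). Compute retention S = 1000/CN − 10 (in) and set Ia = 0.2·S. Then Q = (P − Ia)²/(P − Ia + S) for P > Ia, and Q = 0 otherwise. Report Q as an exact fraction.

Q = 6423701904/1025433725 in ≈ 6.264 in

NRCS table: pasture, good condition, soil group C → CN(II) = 74
Adjust CN=74 to AMC III: 23·74/(10 + 0.13·74) → 1702 ÷ (981/50) = 85100/981 ≈ 86.748
Max retention: S = 1000/(85100/981) − 10 = 1300/851 in (≈ 1.528 in)
Ia = 0.2·(1300/851) = 260/851 in ≈ 0.306 in
P − Ia = 7.840 − 0.306 = 160296/21275 ≈ 7.534 in (> 0, runoff occurs)
Q: (160296/21275)² ÷ (192796/21275) = 6423701904/1025433725 in (≈ 6.264 in)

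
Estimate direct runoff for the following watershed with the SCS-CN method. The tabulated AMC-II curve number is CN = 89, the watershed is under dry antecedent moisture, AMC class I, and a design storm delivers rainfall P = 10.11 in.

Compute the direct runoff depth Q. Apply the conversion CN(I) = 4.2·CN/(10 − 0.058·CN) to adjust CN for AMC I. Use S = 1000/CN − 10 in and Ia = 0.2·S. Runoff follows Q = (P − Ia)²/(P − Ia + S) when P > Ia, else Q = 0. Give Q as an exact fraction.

Q = 3166830234481/435394577100 in ≈ 7.273 in

Adjust CN=89 to AMC I: 4.2·89/(10 − 0.058·89) → (1869/5) ÷ (2419/500) = 186900/2419 ≈ 77.263
S = 1000/(186900/2419) − 10 = 5500/1869 in ≈ 2.943 in
Ia = 0.2·(5500/1869) = 1100/1869 in ≈ 0.589 in
Since P=10.110 > Ia=0.589: effective rainfall P−Ia = 1779559/186900 in
Q: (1779559/186900)² ÷ (2329559/186900) = 3166830234481/435394577100 in (≈ 7.273 in)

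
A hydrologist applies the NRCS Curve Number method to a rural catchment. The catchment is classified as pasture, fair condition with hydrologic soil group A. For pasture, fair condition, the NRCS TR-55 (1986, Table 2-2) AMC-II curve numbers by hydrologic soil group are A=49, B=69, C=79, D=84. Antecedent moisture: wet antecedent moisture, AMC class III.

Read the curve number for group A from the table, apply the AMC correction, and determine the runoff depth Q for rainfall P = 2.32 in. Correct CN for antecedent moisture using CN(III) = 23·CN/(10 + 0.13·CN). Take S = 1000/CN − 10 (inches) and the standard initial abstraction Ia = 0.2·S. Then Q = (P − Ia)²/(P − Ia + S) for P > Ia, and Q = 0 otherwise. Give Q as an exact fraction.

NRCS table: pasture, fair condition, soil group A → CN(II) = 49
Wet (AMC III): CN(III) = 23·49/(10 + 0.13·49) = 1127/(1637/100) = 112700/1637 ≈ 68.845
Max retention: S = 1000/(112700/1637) − 10 = 5100/1127 in (≈ 4.525 in)
Initial abstraction Ia = S/5 = (5100/1127)/5 = 1020/1127 ≈ 0.905 in
Excess rainfall: 2.320 − 0.905 = 1.415 in; P > Ia so Q > 0
Q: (39866/28175)² ÷ (167366/28175) = 794648978/2357768525 in (≈ 0.337 in)

Q = 794648978/2357768525 in ≈ 0.337 in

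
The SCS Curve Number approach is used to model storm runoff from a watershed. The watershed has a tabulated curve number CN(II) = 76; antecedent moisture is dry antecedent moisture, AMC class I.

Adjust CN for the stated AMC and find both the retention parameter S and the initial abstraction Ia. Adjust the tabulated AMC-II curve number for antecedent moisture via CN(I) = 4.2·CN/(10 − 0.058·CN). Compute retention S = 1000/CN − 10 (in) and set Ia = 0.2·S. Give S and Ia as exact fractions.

Dry (AMC I): CN(I) = 4.2·76/(10 − 0.058·76) = (1596/5)/(699/125) = 13300/233 ≈ 57.082
S = 1000/(13300/233) − 10 = 1000/133 in ≈ 7.519 in
Ia = 0.2S: 0.2·7.519 = 1.504 in (exactly 200/133)

S = 1000/133 in ≈ 7.519 in; Ia = 200/133 in ≈ 1.504 in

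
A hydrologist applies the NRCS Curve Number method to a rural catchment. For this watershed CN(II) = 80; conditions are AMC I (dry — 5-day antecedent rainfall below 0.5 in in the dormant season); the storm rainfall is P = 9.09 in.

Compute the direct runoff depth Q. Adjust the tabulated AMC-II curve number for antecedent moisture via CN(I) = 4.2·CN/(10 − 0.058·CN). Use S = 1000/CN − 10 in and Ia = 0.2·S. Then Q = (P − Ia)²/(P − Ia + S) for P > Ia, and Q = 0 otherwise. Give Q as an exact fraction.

Q = 275194921/61086900 in ≈ 4.505 in

Dry (AMC I): CN(I) = 4.2·80/(10 − 0.058·80) = 336/(134/25) = 4200/67 ≈ 62.687
Retention S: 1000/CN − 10 with CN=62.687 → S = 125/21 ≈ 5.952 in
Initial abstraction Ia = S/5 = (125/21)/5 = 25/21 ≈ 1.190 in
P − Ia = 9.090 − 1.190 = 16589/2100 ≈ 7.900 in (> 0, runoff occurs)
Q = (16589/2100)²/((16589/2100) + 125/21) = (275194921/4410000)/(29089/2100) = 275194921/61086900 in ≈ 4.505 in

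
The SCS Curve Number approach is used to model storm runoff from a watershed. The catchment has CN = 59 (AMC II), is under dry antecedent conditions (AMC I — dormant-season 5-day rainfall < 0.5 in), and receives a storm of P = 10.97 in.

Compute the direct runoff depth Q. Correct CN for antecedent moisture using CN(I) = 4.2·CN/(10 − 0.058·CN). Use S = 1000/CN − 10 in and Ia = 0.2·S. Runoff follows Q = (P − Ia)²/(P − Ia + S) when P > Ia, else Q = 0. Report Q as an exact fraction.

Q = 900948367489/371598773700 in ≈ 2.425 in

Dry (AMC I): CN(I) = 4.2·59/(10 − 0.058·59) = (1239/5)/(3289/500) = 123900/3289 ≈ 37.671
Retention S: 1000/CN − 10 with CN=37.671 → S = 20500/1239 ≈ 16.546 in
Ia = 0.2S: 0.2·16.546 = 3.309 in (exactly 4100/1239)
P − Ia = 10.970 − 3.309 = 949183/123900 ≈ 7.661 in (> 0, runoff occurs)
Runoff Q = (P−Ia)²/(P−Ia+S) = (7.661)²/(7.661+16.546) = 900948367489/371598773700 ≈ 2.425 in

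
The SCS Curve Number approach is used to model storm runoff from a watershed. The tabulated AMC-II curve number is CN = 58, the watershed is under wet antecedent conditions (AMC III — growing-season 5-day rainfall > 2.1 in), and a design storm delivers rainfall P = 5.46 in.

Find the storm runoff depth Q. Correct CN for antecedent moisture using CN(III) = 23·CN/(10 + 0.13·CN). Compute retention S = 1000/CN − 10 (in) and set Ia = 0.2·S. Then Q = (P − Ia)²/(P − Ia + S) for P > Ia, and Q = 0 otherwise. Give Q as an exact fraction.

Q = 1235729061/422577850 in ≈ 2.924 in

CN(III) from CN(II)=58: (23·58)/(10 + 0.13·58) = 66700/877 ≈ 76.055
S = 1000/(66700/877) − 10 = 2100/667 in ≈ 3.148 in
Ia = 0.2S: 0.2·3.148 = 0.630 in (exactly 420/667)
Since P=5.460 > Ia=0.630: effective rainfall P−Ia = 161091/33350 in
Q = (161091/33350)²/((161091/33350) + 2100/667) = (25950310281/1112222500)/(266091/33350) = 1235729061/422577850 in ≈ 2.924 in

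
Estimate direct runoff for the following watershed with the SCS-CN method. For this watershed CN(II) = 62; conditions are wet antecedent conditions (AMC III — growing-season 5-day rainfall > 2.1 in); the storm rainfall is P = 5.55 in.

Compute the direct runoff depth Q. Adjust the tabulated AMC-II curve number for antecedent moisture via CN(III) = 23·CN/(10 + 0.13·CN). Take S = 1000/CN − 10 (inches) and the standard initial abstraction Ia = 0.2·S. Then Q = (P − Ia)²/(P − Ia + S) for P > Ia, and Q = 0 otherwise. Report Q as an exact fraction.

Q = 5118400849/1562083180 in ≈ 3.277 in

Wet (AMC III): CN(III) = 23·62/(10 + 0.13·62) = 1426/(903/50) = 71300/903 ≈ 78.959
S = 1000/(71300/903) − 10 = 1900/713 in ≈ 2.665 in
Ia = 0.2·(1900/713) = 380/713 in ≈ 0.533 in
P − Ia = 5.550 − 0.533 = 71543/14260 ≈ 5.017 in (> 0, runoff occurs)
Runoff Q = (P−Ia)²/(P−Ia+S) = (5.017)²/(5.017+2.665) = 5118400849/1562083180 ≈ 3.277 in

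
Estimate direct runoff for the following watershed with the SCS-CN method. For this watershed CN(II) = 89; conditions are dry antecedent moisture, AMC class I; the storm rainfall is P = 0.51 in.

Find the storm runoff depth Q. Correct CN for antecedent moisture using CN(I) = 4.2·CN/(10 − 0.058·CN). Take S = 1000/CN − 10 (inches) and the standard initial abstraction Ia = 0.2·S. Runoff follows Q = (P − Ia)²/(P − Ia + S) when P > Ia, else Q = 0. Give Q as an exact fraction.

Q = 0 in ≈ 0.000 in

Dry (AMC I): CN(I) = 4.2·89/(10 − 0.058·89) = (1869/5)/(2419/500) = 186900/2419 ≈ 77.263
Max retention: S = 1000/(186900/2419) − 10 = 5500/1869 in (≈ 2.943 in)
Ia = 0.2S: 0.2·2.943 = 0.589 in (exactly 1100/1869)
P = 0.510 ≤ Ia = 0.589 in: entire storm abstracted, Q = 0.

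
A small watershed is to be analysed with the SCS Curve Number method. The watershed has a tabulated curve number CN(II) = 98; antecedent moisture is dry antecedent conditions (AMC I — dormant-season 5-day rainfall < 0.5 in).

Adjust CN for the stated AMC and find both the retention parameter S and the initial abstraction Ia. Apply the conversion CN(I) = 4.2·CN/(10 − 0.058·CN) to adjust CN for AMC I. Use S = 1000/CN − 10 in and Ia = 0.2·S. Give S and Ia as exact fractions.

CN(I) from CN(II)=98: (4.2·98)/(10 − 0.058·98) = 102900/1079 ≈ 95.366
Max retention: S = 1000/(102900/1079) − 10 = 500/1029 in (≈ 0.486 in)
Ia = 0.2S: 0.2·0.486 = 0.097 in (exactly 100/1029)

S = 500/1029 in ≈ 0.486 in; Ia = 100/1029 in ≈ 0.097 in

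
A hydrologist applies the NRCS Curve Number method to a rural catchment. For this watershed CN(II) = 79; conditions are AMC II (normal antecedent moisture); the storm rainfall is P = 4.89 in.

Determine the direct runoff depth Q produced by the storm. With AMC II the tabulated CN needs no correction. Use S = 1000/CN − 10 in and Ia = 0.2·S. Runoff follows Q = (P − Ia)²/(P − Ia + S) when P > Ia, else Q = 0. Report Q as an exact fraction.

Q = 131721529/48656100 in ≈ 2.707 in

CN(II) = 79; AMC II needs no correction.
Max retention: S = 1000/79 − 10 = 210/79 in (≈ 2.658 in)
Ia = 0.2·(210/79) = 42/79 in ≈ 0.532 in
P − Ia = 4.890 − 0.532 = 34431/7900 ≈ 4.358 in (> 0, runoff occurs)
Q: (34431/7900)² ÷ (55431/7900) = 131721529/48656100 in (≈ 2.707 in)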